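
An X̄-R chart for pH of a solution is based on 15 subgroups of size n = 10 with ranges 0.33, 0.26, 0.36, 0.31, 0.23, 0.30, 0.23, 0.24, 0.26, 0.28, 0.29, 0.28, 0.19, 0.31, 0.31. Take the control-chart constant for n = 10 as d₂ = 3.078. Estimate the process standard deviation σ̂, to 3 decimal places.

R̄ = (0.33 + 0.26 + 0.36 + 0.31 + 0.23 + 0.30 + 0.23 + 0.24 + 0.26 + 0.28 + 0.29 + 0.28 + 0.19 + 0.31 + 0.31) / 15 = 0.2787
σ̂ = R̄ / d₂ = 0.2787 / 3.078 = 0.0905

0.091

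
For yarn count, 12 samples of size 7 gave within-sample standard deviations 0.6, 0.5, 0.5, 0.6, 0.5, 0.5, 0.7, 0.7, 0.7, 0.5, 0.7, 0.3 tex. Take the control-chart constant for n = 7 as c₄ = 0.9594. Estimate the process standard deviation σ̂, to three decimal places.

0.591

s̄ = (0.6 + 0.5 + 0.5 + 0.6 + 0.5 + 0.5 + 0.7 + 0.7 + 0.7 + 0.5 + 0.7 + 0.3) / 12 = 0.5667
σ̂ = s̄ / c₄ = 0.5667 / 0.9594 = 0.5906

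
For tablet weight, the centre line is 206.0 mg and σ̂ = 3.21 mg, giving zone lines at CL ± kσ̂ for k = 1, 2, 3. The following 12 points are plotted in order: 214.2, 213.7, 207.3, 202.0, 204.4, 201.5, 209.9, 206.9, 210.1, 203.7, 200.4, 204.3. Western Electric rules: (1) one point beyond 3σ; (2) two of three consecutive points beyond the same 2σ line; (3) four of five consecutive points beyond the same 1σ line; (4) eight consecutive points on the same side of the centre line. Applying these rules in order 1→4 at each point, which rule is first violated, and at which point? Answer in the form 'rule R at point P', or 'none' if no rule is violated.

Zone of each point (C = within 1σ̂, B = 1σ̂–2σ̂, A = 2σ̂–3σ̂, * = beyond 3σ̂; sign = side of CL): 1:+A, 2:+A, 3:+C, 4:-B, 5:-C, 6:-B, 7:+B, 8:+C, 9:+B, 10:-C, 11:-B, 12:-C
Rule 2 (two of three consecutive points beyond the same 2σ limit) is satisfied at point 2.

rule 2 at point 2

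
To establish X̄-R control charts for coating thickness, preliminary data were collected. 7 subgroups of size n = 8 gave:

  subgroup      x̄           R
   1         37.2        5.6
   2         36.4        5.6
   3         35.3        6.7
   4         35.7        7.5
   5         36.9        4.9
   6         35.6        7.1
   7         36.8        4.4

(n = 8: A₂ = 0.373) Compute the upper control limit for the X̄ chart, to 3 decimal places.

38.499

X̄̄ = (37.2 + 36.4 + 35.3 + 35.7 + 36.9 + 35.6 + 36.8) / 7 = 253.9000 / 7 = 36.2714
R̄ = (5.6 + 5.6 + 6.7 + 7.5 + 4.9 + 7.1 + 4.4) / 7 = 41.8000 / 7 = 5.9714
UCL = X̄̄ + A₂·R̄ = 36.2714 + 0.373 × 5.9714 = 38.4988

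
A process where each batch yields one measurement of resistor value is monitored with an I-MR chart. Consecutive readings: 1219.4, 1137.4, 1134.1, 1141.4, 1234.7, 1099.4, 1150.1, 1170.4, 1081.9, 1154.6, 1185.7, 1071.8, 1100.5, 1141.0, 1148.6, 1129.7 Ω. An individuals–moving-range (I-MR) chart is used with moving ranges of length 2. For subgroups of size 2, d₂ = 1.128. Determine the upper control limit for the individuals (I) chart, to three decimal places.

1284.592

X̄ = (1219.4 + 1137.4 + 1134.1 + 1141.4 + 1234.7 + 1099.4 + 1150.1 + 1170.4 + 1081.9 + 1154.6 + 1185.7 + 1071.8 + 1100.5 + 1141.0 + 1148.6 + 1129.7) / 16 = 1143.7938
Moving ranges: 82.0, 3.3, 7.3, 93.3, 135.3, 50.7, 20.3, 88.5, 72.7, 31.1, 113.9, 28.7, 40.5, 7.6, 18.9; M̄R̄ = 794.1000 / 15 = 52.9400
UCL = X̄ + 3·M̄R̄/d₂ = 1143.7938 + 3 × 52.9400 / 1.128 = 1284.5916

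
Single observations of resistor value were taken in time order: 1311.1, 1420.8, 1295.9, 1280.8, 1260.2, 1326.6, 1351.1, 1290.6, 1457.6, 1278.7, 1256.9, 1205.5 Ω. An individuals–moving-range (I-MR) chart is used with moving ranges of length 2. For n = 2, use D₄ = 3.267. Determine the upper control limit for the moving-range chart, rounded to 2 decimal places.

249.72

Moving ranges: 109.7, 124.9, 15.1, 20.6, 66.4, 24.5, 60.5, 167.0, 178.9, 21.8, 51.4; M̄R̄ = 840.8000 / 11 = 76.4364
UCL_MR = D₄·M̄R̄ = 3.267 × 76.4364 = 249.7176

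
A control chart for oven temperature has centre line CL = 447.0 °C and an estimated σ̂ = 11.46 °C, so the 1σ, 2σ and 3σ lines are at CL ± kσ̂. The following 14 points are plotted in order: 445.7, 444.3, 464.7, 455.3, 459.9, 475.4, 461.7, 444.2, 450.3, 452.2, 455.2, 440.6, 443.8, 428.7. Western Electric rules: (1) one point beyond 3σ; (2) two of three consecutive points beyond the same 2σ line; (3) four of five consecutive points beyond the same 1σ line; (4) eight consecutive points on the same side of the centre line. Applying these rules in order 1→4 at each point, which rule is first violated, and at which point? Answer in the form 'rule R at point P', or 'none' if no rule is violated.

Zone of each point (C = within 1σ̂, B = 1σ̂–2σ̂, A = 2σ̂–3σ̂, * = beyond 3σ̂; sign = side of CL): 1:-C, 2:-C, 3:+B, 4:+C, 5:+B, 6:+A, 7:+B, 8:-C, 9:+C, 10:+C, 11:+C, 12:-C, 13:-C, 14:-B
Rule 3 (four of five consecutive points beyond the same 1σ limit) is satisfied at point 7.

rule 3 at point 7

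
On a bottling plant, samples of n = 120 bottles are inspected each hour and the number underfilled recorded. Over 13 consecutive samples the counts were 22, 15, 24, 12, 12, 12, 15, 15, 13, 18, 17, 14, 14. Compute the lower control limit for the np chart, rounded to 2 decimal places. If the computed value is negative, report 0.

p̄ = Σdᵢ / (k·n) = 203 / (13 × 120) = 0.13013
LCL = np̄ − 3·√(np̄(1−p̄)) = 15.6154 − 3 × 3.6856 = 4.5587

4.56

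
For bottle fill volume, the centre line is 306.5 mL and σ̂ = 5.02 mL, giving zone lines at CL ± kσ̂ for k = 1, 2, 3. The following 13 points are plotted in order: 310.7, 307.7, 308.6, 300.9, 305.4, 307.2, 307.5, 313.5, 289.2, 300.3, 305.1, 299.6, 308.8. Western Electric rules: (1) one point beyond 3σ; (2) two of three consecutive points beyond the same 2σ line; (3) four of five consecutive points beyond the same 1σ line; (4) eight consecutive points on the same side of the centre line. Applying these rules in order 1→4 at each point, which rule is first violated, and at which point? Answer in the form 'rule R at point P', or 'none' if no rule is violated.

Zone of each point (C = within 1σ̂, B = 1σ̂–2σ̂, A = 2σ̂–3σ̂, * = beyond 3σ̂; sign = side of CL): 1:+C, 2:+C, 3:+C, 4:-B, 5:-C, 6:+C, 7:+C, 8:+B, 9:-*, 10:-B, 11:-C, 12:-B, 13:+C
Rule 1 (one point beyond the 3σ limits) is satisfied at point 9.

rule 1 at point 9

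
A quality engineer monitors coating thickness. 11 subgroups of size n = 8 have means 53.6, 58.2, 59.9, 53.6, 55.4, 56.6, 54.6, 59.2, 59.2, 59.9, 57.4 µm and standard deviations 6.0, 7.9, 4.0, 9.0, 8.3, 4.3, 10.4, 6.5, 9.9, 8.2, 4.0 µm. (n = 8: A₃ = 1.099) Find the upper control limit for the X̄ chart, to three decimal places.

64.897

X̄̄ = (53.6 + 58.2 + 59.9 + 53.6 + 55.4 + 56.6 + 54.6 + 59.2 + 59.2 + 59.9 + 57.4) / 11 = 57.0545
s̄ = (6.0 + 7.9 + 4.0 + 9.0 + 8.3 + 4.3 + 10.4 + 6.5 + 9.9 + 8.2 + 4.0) / 11 = 7.1364
UCL = X̄̄ + A₃·s̄ = 57.0545 + 1.099 × 7.1364 = 64.8974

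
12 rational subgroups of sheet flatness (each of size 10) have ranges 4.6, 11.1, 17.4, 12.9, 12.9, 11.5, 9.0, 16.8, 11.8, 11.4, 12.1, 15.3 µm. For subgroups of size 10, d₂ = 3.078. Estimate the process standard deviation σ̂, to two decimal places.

3.97

R̄ = (4.6 + 11.1 + 17.4 + 12.9 + 12.9 + 11.5 + 9.0 + 16.8 + 11.8 + 11.4 + 12.1 + 15.3) / 12 = 12.2333
σ̂ = R̄ / d₂ = 12.2333 / 3.078 = 3.9744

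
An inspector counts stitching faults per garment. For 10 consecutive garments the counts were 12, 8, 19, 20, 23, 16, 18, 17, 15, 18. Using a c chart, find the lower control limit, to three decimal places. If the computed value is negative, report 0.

4.377

c̄ = (12 + 8 + 19 + 20 + 23 + 16 + 18 + 17 + 15 + 18) / 10 = 166 / 10 = 16.6000
LCL = c̄ − 3√c̄ = 16.6000 − 3 × 4.0743 = 4.3771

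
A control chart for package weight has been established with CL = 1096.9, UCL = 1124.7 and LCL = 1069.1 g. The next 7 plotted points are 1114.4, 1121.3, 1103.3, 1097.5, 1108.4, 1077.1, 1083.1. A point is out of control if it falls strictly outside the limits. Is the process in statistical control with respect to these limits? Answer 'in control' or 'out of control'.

All 7 points lie within [1069.1, 1124.7].

in control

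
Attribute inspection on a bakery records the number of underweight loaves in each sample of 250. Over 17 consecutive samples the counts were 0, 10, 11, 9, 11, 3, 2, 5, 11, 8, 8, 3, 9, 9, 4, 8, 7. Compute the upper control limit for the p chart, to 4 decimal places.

0.0589

p̄ = Σdᵢ / (k·n) = 118 / (17 × 250) = 0.02776
UCL = p̄ + 3·√(p̄(1−p̄)/n) = 0.02776 + 3 × √(0.02776×0.97224/250) = 0.02776 + 3 × 0.01039 = 0.05894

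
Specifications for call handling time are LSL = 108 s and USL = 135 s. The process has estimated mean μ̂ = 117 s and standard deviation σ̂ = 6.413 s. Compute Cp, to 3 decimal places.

0.702

Cp = (USL − LSL) / (6σ̂) = (135 − 108) / (6 × 6.413) = 27.0000 / 38.4780 = 0.7017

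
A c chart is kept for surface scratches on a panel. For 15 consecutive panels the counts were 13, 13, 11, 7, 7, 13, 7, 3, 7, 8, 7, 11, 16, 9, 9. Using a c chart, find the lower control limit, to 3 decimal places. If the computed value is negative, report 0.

0.202

c̄ = (13 + 13 + 11 + 7 + 7 + 13 + 7 + 3 + 7 + 8 + 7 + 11 + 16 + 9 + 9) / 15 = 141 / 15 = 9.4000
LCL = c̄ − 3√c̄ = 9.4000 − 3 × 3.0659 = 0.2022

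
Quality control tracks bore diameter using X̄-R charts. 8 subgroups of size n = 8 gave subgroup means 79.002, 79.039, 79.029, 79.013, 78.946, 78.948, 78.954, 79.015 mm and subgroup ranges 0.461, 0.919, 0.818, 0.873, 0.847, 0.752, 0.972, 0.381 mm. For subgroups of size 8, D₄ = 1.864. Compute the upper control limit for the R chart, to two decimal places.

R̄ = (0.461 + 0.919 + 0.818 + 0.873 + 0.847 + 0.752 + 0.972 + 0.381) / 8 = 6.0230 / 8 = 0.7529
UCL_R = D₄·R̄ = 1.864 × 0.7529 = 1.4034

1.40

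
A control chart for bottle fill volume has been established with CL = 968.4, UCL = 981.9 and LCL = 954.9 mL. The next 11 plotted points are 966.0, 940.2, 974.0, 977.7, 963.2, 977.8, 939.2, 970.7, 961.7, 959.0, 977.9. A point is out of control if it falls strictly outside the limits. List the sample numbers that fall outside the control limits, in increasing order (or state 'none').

2, 7

Compare each point to [954.9, 981.9]: sample 2 = 940.2 < LCL; sample 7 = 939.2 < LCL.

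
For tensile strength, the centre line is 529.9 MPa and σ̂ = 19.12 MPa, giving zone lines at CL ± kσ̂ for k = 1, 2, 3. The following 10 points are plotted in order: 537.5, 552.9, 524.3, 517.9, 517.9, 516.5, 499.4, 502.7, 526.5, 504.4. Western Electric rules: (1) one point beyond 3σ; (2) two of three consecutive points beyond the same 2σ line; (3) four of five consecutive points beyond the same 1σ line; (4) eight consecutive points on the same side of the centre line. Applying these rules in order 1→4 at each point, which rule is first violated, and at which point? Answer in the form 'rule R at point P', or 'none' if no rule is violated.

rule 4 at point 10

Zone of each point (C = within 1σ̂, B = 1σ̂–2σ̂, A = 2σ̂–3σ̂, * = beyond 3σ̂; sign = side of CL): 1:+C, 2:+B, 3:-C, 4:-C, 5:-C, 6:-C, 7:-B, 8:-B, 9:-C, 10:-B
Rule 4 (eight consecutive points on the same side of the centre line) is satisfied at point 10.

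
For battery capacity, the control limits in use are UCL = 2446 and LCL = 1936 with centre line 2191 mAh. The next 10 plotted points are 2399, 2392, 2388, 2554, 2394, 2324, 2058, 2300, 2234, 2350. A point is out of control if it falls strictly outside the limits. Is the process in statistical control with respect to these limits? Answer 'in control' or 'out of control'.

out of control

Compare each point to [1936, 2446]: sample 4 = 2554 > UCL.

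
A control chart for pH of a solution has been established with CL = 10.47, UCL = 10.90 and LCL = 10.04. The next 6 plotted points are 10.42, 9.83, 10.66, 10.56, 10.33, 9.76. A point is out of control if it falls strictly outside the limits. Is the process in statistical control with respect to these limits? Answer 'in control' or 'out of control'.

Compare each point to [10.04, 10.90]: sample 2 = 9.83 < LCL; sample 6 = 9.76 < LCL.

out of control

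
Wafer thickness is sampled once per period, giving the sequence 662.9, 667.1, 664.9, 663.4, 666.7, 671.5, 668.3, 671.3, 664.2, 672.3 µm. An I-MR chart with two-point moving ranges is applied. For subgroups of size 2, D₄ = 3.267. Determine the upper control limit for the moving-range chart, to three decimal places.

Moving ranges: 4.2, 2.2, 1.5, 3.3, 4.8, 3.2, 3.0, 7.1, 8.1; M̄R̄ = 37.4000 / 9 = 4.1556
UCL_MR = D₄·M̄R̄ = 3.267 × 4.1556 = 13.5762

13.576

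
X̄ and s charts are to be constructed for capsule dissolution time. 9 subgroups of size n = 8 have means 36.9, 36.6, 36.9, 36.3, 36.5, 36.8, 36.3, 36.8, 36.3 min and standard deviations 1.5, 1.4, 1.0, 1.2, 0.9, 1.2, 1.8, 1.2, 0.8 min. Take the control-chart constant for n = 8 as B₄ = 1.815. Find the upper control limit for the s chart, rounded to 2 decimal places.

s̄ = (1.5 + 1.4 + 1.0 + 1.2 + 0.9 + 1.2 + 1.8 + 1.2 + 0.8) / 9 = 1.2222
UCL_s = B₄·s̄ = 1.815 × 1.2222 = 2.2183

2.22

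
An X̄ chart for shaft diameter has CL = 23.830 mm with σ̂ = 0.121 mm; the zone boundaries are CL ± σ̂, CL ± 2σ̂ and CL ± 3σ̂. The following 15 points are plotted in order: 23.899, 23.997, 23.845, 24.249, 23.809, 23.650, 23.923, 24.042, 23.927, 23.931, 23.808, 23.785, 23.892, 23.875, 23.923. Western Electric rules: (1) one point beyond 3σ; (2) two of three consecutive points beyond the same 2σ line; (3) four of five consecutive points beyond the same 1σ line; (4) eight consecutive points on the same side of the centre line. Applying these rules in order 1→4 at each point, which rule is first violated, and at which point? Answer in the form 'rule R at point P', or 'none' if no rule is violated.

Zone of each point (C = within 1σ̂, B = 1σ̂–2σ̂, A = 2σ̂–3σ̂, * = beyond 3σ̂; sign = side of CL): 1:+C, 2:+B, 3:+C, 4:+*, 5:-C, 6:-B, 7:+C, 8:+B, 9:+C, 10:+C, 11:-C, 12:-C, 13:+C, 14:+C, 15:+C
Rule 1 (one point beyond the 3σ limits) is satisfied at point 4.

rule 1 at point 4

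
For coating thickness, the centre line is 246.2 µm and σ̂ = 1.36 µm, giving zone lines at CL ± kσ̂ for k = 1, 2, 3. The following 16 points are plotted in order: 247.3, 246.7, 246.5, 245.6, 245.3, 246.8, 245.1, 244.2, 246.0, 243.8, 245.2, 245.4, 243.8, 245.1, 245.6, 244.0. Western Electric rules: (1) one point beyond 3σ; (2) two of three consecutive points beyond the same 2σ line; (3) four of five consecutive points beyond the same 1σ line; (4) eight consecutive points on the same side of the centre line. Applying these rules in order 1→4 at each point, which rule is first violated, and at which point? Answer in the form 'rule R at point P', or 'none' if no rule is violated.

rule 4 at point 14

Zone of each point (C = within 1σ̂, B = 1σ̂–2σ̂, A = 2σ̂–3σ̂, * = beyond 3σ̂; sign = side of CL): 1:+C, 2:+C, 3:+C, 4:-C, 5:-C, 6:+C, 7:-C, 8:-B, 9:-C, 10:-B, 11:-C, 12:-C, 13:-B, 14:-C, 15:-C, 16:-B
Rule 4 (eight consecutive points on the same side of the centre line) is satisfied at point 14.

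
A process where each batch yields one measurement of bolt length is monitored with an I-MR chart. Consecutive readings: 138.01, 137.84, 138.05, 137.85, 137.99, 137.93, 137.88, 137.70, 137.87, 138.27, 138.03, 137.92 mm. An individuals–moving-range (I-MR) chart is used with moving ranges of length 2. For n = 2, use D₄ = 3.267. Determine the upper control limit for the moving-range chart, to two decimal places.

Moving ranges: 0.17, 0.21, 0.20, 0.14, 0.06, 0.05, 0.18, 0.17, 0.40, 0.24, 0.11; M̄R̄ = 1.9300 / 11 = 0.1755
UCL_MR = D₄·M̄R̄ = 3.267 × 0.1755 = 0.5732

0.57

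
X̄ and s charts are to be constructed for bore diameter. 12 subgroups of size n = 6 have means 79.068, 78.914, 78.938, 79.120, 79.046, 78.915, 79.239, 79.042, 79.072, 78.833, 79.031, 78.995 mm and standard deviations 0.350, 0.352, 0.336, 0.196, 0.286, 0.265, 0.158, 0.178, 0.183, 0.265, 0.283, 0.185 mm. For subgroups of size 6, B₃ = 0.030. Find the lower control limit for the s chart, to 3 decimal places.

s̄ = (0.350 + 0.352 + 0.336 + 0.196 + 0.286 + 0.265 + 0.158 + 0.178 + 0.183 + 0.265 + 0.283 + 0.185) / 12 = 0.2531
LCL_s = B₃·s̄ = 0.030 × 0.2531 = 0.0076

0.008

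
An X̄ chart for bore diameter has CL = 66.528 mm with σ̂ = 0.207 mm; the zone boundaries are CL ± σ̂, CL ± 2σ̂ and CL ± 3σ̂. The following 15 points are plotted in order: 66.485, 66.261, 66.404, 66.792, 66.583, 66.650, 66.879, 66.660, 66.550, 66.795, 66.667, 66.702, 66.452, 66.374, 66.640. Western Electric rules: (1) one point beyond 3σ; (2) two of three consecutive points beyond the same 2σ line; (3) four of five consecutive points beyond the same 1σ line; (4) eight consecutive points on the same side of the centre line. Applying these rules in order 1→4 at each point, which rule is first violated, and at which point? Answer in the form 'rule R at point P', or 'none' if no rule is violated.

rule 4 at point 11

Zone of each point (C = within 1σ̂, B = 1σ̂–2σ̂, A = 2σ̂–3σ̂, * = beyond 3σ̂; sign = side of CL): 1:-C, 2:-B, 3:-C, 4:+B, 5:+C, 6:+C, 7:+B, 8:+C, 9:+C, 10:+B, 11:+C, 12:+C, 13:-C, 14:-C, 15:+C
Rule 4 (eight consecutive points on the same side of the centre line) is satisfied at point 11.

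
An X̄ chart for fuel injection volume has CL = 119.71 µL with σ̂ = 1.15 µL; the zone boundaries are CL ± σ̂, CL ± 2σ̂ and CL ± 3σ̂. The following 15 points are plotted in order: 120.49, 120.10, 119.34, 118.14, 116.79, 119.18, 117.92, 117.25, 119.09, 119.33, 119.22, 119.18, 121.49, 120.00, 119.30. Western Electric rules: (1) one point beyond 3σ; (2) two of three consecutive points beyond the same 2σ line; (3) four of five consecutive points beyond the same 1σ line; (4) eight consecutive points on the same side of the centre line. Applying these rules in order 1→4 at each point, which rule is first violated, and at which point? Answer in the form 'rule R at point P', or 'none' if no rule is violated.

rule 3 at point 8

Zone of each point (C = within 1σ̂, B = 1σ̂–2σ̂, A = 2σ̂–3σ̂, * = beyond 3σ̂; sign = side of CL): 1:+C, 2:+C, 3:-C, 4:-B, 5:-A, 6:-C, 7:-B, 8:-A, 9:-C, 10:-C, 11:-C, 12:-C, 13:+B, 14:+C, 15:-C
Rule 3 (four of five consecutive points beyond the same 1σ limit) is satisfied at point 8.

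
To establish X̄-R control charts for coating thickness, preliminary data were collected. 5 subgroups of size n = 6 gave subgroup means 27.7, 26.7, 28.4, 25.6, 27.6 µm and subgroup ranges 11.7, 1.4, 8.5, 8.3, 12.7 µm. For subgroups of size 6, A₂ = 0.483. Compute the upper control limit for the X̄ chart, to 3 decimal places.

X̄̄ = (27.7 + 26.7 + 28.4 + 25.6 + 27.6) / 5 = 136.0000 / 5 = 27.2000
R̄ = (11.7 + 1.4 + 8.5 + 8.3 + 12.7) / 5 = 42.6000 / 5 = 8.5200
UCL = X̄̄ + A₂·R̄ = 27.2000 + 0.483 × 8.5200 = 31.3152

31.315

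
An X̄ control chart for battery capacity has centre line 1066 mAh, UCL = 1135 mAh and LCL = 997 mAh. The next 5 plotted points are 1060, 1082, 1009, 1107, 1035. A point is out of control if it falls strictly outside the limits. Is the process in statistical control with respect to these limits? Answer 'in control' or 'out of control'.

in control

All 5 points lie within [997, 1135].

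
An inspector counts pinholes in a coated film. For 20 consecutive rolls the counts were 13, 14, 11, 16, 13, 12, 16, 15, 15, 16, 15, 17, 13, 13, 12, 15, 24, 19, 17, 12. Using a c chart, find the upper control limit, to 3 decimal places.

c̄ = (13 + 14 + 11 + 16 + 13 + 12 + 16 + 15 + 15 + 16 + 15 + 17 + 13 + 13 + 12 + 15 + 24 + 19 + 17 + 12) / 20 = 298 / 20 = 14.9000
UCL = c̄ + 3√c̄ = 14.9000 + 3 × √14.9000 = 14.9000 + 3 × 3.8601 = 26.4802

26.480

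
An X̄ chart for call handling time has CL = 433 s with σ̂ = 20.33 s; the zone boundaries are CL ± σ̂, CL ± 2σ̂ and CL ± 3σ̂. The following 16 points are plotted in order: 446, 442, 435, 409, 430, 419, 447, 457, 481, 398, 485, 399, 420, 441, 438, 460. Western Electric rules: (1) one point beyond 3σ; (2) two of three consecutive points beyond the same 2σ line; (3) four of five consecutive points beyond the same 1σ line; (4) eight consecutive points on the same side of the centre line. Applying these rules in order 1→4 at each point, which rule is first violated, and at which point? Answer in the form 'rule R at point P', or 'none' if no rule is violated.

Zone of each point (C = within 1σ̂, B = 1σ̂–2σ̂, A = 2σ̂–3σ̂, * = beyond 3σ̂; sign = side of CL): 1:+C, 2:+C, 3:+C, 4:-B, 5:-C, 6:-C, 7:+C, 8:+B, 9:+A, 10:-B, 11:+A, 12:-B, 13:-C, 14:+C, 15:+C, 16:+B
Rule 2 (two of three consecutive points beyond the same 2σ limit) is satisfied at point 11.

rule 2 at point 11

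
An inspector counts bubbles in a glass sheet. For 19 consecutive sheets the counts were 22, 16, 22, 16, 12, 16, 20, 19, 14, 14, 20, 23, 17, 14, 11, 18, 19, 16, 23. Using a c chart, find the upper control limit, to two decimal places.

30.01

c̄ = (22 + 16 + 22 + 16 + 12 + 16 + 20 + 19 + 14 + 14 + 20 + 23 + 17 + 14 + 11 + 18 + 19 + 16 + 23) / 19 = 332 / 19 = 17.4737
UCL = c̄ + 3√c̄ = 17.4737 + 3 × √17.4737 = 17.4737 + 3 × 4.1802 = 30.0141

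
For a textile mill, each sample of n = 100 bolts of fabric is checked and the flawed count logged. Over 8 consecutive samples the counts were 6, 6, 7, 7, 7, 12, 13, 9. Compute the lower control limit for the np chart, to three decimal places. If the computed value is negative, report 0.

0.065

p̄ = Σdᵢ / (k·n) = 67 / (8 × 100) = 0.08375
LCL = np̄ − 3·√(np̄(1−p̄)) = 8.3750 − 3 × 2.7701 = 0.0646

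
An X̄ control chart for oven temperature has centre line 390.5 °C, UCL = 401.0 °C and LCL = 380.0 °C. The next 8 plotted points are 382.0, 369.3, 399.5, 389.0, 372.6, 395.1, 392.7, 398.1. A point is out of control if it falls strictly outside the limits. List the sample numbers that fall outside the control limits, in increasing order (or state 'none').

Compare each point to [380.0, 401.0]: sample 2 = 369.3 < LCL; sample 5 = 372.6 < LCL.

2, 5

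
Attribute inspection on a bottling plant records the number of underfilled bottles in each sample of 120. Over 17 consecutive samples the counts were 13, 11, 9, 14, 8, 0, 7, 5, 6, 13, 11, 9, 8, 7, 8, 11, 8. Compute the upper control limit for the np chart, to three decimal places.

17.230

p̄ = Σdᵢ / (k·n) = 148 / (17 × 120) = 0.07255
UCL = np̄ + 3·√(np̄(1−p̄)) = 8.7059 + 3 × √(8.7059×0.92745) = 8.7059 + 3 × 2.8415 = 17.2305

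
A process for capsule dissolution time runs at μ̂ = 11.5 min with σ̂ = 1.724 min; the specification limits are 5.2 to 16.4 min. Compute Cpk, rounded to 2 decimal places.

0.95

Cpu = (USL − μ̂) / (3σ̂) = (16.4 − 11.5) / (3 × 1.724) = 0.9474; Cpl = (μ̂ − LSL) / (3σ̂) = (11.5 − 5.2) / (3 × 1.724) = 1.2181; Cpk = min(Cpu, Cpl) = 0.9474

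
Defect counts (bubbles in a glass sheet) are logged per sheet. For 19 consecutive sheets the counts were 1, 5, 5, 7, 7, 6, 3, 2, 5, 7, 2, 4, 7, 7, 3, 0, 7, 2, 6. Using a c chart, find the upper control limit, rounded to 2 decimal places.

c̄ = (1 + 5 + 5 + 7 + 7 + 6 + 3 + 2 + 5 + 7 + 2 + 4 + 7 + 7 + 3 + 0 + 7 + 2 + 6) / 19 = 86 / 19 = 4.5263
UCL = c̄ + 3√c̄ = 4.5263 + 3 × √4.5263 = 4.5263 + 3 × 2.1275 = 10.9089

10.91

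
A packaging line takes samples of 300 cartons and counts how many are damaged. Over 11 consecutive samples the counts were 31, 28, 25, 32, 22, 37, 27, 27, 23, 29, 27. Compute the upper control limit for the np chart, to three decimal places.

43.116

p̄ = Σdᵢ / (k·n) = 308 / (11 × 300) = 0.09333
UCL = np̄ + 3·√(np̄(1−p̄)) = 28.0000 + 3 × √(28.0000×0.90667) = 28.0000 + 3 × 5.0385 = 43.1156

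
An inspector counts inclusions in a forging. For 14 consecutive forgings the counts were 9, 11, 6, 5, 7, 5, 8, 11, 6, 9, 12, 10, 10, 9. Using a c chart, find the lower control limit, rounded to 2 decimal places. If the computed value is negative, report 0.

c̄ = (9 + 11 + 6 + 5 + 7 + 5 + 8 + 11 + 6 + 9 + 12 + 10 + 10 + 9) / 14 = 118 / 14 = 8.4286
LCL = c̄ − 3√c̄ = 8.4286 − 3 × 2.9032 = -0.2810 → 0 (cannot be negative)

0.00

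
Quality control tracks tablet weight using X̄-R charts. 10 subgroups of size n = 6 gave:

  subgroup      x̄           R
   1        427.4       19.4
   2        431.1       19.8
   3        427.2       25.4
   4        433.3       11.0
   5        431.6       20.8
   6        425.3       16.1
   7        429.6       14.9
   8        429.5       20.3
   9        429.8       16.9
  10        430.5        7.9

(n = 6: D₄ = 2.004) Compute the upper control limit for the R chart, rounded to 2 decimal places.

34.57

R̄ = (19.4 + 19.8 + 25.4 + 11.0 + 20.8 + 16.1 + 14.9 + 20.3 + 16.9 + 7.9) / 10 = 172.5000 / 10 = 17.2500
UCL_R = D₄·R̄ = 2.004 × 17.2500 = 34.5690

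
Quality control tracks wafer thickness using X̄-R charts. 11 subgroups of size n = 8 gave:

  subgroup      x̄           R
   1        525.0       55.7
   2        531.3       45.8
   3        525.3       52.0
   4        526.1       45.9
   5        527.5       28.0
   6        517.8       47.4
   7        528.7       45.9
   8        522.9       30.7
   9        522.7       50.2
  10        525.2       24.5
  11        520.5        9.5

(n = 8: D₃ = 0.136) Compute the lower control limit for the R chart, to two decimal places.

5.39

R̄ = (55.7 + 45.8 + 52.0 + 45.9 + 28.0 + 47.4 + 45.9 + 30.7 + 50.2 + 24.5 + 9.5) / 11 = 435.6000 / 11 = 39.6000
LCL_R = D₃·R̄ = 0.136 × 39.6000 = 5.3856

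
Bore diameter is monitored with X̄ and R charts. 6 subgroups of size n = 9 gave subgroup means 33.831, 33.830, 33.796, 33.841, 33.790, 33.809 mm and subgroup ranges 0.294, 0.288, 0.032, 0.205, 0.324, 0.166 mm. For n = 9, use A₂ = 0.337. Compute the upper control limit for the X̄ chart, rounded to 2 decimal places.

X̄̄ = (33.831 + 33.830 + 33.796 + 33.841 + 33.790 + 33.809) / 6 = 202.8970 / 6 = 33.8162
R̄ = (0.294 + 0.288 + 0.032 + 0.205 + 0.324 + 0.166) / 6 = 1.3090 / 6 = 0.2182
UCL = X̄̄ + A₂·R̄ = 33.8162 + 0.337 × 0.2182 = 33.8897

33.89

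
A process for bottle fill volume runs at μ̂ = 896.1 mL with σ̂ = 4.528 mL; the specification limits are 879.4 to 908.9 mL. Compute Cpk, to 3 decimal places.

Cpu = (USL − μ̂) / (3σ̂) = (908.9 − 896.1) / (3 × 4.528) = 0.9423; Cpl = (μ̂ − LSL) / (3σ̂) = (896.1 − 879.4) / (3 × 4.528) = 1.2294; Cpk = min(Cpu, Cpl) = 0.9423

0.942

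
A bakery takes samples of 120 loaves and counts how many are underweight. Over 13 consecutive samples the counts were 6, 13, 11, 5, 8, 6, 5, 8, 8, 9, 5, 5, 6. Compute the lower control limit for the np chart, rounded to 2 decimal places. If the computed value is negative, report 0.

0.00

p̄ = Σdᵢ / (k·n) = 95 / (13 × 120) = 0.06090
LCL = np̄ − 3·√(np̄(1−p̄)) = 7.3077 − 3 × 2.6197 = -0.5513 → 0 (negative, so LCL = 0)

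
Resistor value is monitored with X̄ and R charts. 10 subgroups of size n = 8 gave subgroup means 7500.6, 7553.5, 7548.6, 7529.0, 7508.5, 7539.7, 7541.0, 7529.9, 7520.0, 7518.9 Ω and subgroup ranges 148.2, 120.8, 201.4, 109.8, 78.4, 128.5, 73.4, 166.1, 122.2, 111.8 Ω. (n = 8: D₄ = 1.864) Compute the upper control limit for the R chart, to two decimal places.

234.98

R̄ = (148.2 + 120.8 + 201.4 + 109.8 + 78.4 + 128.5 + 73.4 + 166.1 + 122.2 + 111.8) / 10 = 1260.6000 / 10 = 126.0600
UCL_R = D₄·R̄ = 1.864 × 126.0600 = 234.9758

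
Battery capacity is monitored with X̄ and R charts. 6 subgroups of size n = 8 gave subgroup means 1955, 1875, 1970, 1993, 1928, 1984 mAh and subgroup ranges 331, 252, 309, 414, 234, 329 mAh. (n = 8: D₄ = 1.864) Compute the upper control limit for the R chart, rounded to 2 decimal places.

580.64

R̄ = (331 + 252 + 309 + 414 + 234 + 329) / 6 = 1869.0000 / 6 = 311.5000
UCL_R = D₄·R̄ = 1.864 × 311.5000 = 580.6360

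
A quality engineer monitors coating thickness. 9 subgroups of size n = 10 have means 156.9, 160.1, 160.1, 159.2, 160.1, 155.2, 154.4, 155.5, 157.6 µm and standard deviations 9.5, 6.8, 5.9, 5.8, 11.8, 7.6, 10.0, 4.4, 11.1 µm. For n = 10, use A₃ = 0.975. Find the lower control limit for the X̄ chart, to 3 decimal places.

149.780

X̄̄ = (156.9 + 160.1 + 160.1 + 159.2 + 160.1 + 155.2 + 154.4 + 155.5 + 157.6) / 9 = 157.6778
s̄ = (9.5 + 6.8 + 5.9 + 5.8 + 11.8 + 7.6 + 10.0 + 4.4 + 11.1) / 9 = 8.1000
LCL = X̄̄ − A₃·s̄ = 157.6778 − 0.975 × 8.1000 = 149.7803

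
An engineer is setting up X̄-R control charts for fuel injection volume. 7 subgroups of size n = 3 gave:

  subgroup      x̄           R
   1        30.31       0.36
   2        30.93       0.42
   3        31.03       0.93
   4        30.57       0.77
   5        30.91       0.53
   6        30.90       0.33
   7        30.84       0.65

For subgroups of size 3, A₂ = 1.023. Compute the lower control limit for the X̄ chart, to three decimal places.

30.201

X̄̄ = (30.31 + 30.93 + 31.03 + 30.57 + 30.91 + 30.90 + 30.84) / 7 = 215.4900 / 7 = 30.7843
R̄ = (0.36 + 0.42 + 0.93 + 0.77 + 0.53 + 0.33 + 0.65) / 7 = 3.9900 / 7 = 0.5700
LCL = X̄̄ − A₂·R̄ = 30.7843 − 1.023 × 0.5700 = 30.2012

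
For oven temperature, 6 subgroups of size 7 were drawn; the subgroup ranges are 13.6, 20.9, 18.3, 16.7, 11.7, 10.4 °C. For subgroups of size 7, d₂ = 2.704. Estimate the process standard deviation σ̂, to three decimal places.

5.646

R̄ = (13.6 + 20.9 + 18.3 + 16.7 + 11.7 + 10.4) / 6 = 15.2667
σ̂ = R̄ / d₂ = 15.2667 / 2.704 = 5.6460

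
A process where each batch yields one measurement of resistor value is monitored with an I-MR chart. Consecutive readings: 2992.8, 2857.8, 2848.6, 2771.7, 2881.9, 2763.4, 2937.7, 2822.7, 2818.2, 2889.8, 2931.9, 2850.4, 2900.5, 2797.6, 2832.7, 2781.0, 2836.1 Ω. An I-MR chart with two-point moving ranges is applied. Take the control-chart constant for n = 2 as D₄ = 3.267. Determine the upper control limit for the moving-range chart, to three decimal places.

251.906

Moving ranges: 135.0, 9.2, 76.9, 110.2, 118.5, 174.3, 115.0, 4.5, 71.6, 42.1, 81.5, 50.1, 102.9, 35.1, 51.7, 55.1; M̄R̄ = 1233.7000 / 16 = 77.1063
UCL_MR = D₄·M̄R̄ = 3.267 × 77.1063 = 251.9061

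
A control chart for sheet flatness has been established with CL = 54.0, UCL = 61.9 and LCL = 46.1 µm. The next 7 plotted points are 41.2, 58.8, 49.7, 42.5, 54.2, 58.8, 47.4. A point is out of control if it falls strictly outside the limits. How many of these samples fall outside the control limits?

2

Compare each point to [46.1, 61.9]: sample 1 = 41.2 < LCL; sample 4 = 42.5 < LCL.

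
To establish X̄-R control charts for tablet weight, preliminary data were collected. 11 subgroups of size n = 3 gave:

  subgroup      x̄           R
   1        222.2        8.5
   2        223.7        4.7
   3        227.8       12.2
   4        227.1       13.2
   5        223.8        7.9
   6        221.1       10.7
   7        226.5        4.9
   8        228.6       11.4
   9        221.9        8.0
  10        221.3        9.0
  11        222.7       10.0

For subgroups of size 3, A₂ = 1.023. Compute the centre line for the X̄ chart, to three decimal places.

X̄̄ = (222.2 + 223.7 + 227.8 + 227.1 + 223.8 + 221.1 + 226.5 + 228.6 + 221.9 + 221.3 + 222.7) / 11 = 2466.7000 / 11 = 224.2455
CL = X̄̄ = 224.2455

224.245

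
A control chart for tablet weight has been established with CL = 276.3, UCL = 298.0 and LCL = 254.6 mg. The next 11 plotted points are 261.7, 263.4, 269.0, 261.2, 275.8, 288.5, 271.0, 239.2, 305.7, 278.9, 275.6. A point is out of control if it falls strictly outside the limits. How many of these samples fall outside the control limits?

2

Compare each point to [254.6, 298.0]: sample 8 = 239.2 < LCL; sample 9 = 305.7 > UCL.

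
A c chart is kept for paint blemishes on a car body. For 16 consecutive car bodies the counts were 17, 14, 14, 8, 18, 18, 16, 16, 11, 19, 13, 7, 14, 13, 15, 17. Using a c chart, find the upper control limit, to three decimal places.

c̄ = (17 + 14 + 14 + 8 + 18 + 18 + 16 + 16 + 11 + 19 + 13 + 7 + 14 + 13 + 15 + 17) / 16 = 230 / 16 = 14.3750
UCL = c̄ + 3√c̄ = 14.3750 + 3 × √14.3750 = 14.3750 + 3 × 3.7914 = 25.7493

25.749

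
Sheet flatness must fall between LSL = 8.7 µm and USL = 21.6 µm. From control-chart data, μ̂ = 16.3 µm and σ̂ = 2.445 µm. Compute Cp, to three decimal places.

Cp = (USL − LSL) / (6σ̂) = (21.6 − 8.7) / (6 × 2.445) = 12.9000 / 14.6700 = 0.8793

0.879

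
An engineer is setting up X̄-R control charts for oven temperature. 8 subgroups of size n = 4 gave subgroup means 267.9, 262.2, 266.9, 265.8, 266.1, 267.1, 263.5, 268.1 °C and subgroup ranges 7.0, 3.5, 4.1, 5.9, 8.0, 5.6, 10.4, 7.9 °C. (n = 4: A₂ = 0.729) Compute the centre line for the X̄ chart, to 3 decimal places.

265.950

X̄̄ = (267.9 + 262.2 + 266.9 + 265.8 + 266.1 + 267.1 + 263.5 + 268.1) / 8 = 2127.6000 / 8 = 265.9500
CL = X̄̄ = 265.9500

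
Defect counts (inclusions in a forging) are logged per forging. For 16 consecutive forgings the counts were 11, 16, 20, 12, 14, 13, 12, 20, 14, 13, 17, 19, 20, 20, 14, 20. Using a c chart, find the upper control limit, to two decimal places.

27.91

c̄ = (11 + 16 + 20 + 12 + 14 + 13 + 12 + 20 + 14 + 13 + 17 + 19 + 20 + 20 + 14 + 20) / 16 = 255 / 16 = 15.9375
UCL = c̄ + 3√c̄ = 15.9375 + 3 × √15.9375 = 15.9375 + 3 × 3.9922 = 27.9140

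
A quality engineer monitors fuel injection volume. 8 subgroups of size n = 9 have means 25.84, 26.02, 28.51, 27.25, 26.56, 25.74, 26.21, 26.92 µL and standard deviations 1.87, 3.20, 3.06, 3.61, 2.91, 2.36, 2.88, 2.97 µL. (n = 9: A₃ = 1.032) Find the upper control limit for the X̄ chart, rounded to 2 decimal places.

29.58

X̄̄ = (25.84 + 26.02 + 28.51 + 27.25 + 26.56 + 25.74 + 26.21 + 26.92) / 8 = 26.6313
s̄ = (1.87 + 3.20 + 3.06 + 3.61 + 2.91 + 2.36 + 2.88 + 2.97) / 8 = 2.8575
UCL = X̄̄ + A₃·s̄ = 26.6313 + 1.032 × 2.8575 = 29.5802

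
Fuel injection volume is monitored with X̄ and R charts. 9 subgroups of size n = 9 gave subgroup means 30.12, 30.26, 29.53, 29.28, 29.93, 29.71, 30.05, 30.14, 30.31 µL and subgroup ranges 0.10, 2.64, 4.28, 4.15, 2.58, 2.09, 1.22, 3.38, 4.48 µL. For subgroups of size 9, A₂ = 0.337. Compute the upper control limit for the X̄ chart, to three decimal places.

30.859

X̄̄ = (30.12 + 30.26 + 29.53 + 29.28 + 29.93 + 29.71 + 30.05 + 30.14 + 30.31) / 9 = 269.3300 / 9 = 29.9256
R̄ = (0.10 + 2.64 + 4.28 + 4.15 + 2.58 + 2.09 + 1.22 + 3.38 + 4.48) / 9 = 24.9200 / 9 = 2.7689
UCL = X̄̄ + A₂·R̄ = 29.9256 + 0.337 × 2.7689 = 30.8587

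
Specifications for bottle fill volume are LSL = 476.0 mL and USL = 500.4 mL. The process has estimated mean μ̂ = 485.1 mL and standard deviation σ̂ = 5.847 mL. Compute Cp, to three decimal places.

Cp = (USL − LSL) / (6σ̂) = (500.4 − 476.0) / (6 × 5.847) = 24.4000 / 35.0820 = 0.6955

0.696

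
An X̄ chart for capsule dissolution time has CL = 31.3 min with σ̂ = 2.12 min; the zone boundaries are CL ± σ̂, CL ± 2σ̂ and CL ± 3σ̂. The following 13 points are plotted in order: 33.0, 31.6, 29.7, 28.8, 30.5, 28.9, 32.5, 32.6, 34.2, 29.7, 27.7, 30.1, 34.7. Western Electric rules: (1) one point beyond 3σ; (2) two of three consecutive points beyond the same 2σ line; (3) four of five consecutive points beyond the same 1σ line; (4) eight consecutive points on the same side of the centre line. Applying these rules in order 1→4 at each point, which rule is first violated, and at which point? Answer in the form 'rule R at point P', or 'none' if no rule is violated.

none

Zone of each point (C = within 1σ̂, B = 1σ̂–2σ̂, A = 2σ̂–3σ̂, * = beyond 3σ̂; sign = side of CL): 1:+C, 2:+C, 3:-C, 4:-B, 5:-C, 6:-B, 7:+C, 8:+C, 9:+B, 10:-C, 11:-B, 12:-C, 13:+B
No rule fires across all 13 points.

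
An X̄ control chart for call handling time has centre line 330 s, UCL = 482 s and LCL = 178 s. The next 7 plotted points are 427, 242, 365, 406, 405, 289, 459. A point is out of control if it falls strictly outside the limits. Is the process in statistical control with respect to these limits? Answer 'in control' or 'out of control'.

All 7 points lie within [178, 482].

in control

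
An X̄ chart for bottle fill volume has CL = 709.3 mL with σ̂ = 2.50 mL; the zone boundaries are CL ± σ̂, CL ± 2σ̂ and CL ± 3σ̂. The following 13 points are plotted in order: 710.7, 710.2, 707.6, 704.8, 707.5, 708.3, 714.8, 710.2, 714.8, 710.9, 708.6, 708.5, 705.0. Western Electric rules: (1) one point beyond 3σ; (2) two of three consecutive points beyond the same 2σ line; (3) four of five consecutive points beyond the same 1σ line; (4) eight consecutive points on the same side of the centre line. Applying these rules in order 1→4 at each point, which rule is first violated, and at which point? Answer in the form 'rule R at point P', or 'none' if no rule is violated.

Zone of each point (C = within 1σ̂, B = 1σ̂–2σ̂, A = 2σ̂–3σ̂, * = beyond 3σ̂; sign = side of CL): 1:+C, 2:+C, 3:-C, 4:-B, 5:-C, 6:-C, 7:+A, 8:+C, 9:+A, 10:+C, 11:-C, 12:-C, 13:-B
Rule 2 (two of three consecutive points beyond the same 2σ limit) is satisfied at point 9.

rule 2 at point 9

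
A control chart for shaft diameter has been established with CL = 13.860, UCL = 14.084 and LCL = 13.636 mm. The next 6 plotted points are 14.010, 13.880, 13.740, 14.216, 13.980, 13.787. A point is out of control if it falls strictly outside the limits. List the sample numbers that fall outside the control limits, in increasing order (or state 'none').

4

Compare each point to [13.636, 14.084]: sample 4 = 14.216 > UCL.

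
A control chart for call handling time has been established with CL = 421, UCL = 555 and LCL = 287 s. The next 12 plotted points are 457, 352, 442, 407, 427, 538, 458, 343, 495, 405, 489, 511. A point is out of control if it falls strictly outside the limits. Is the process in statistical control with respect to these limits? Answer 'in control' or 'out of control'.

in control

All 12 points lie within [287, 555].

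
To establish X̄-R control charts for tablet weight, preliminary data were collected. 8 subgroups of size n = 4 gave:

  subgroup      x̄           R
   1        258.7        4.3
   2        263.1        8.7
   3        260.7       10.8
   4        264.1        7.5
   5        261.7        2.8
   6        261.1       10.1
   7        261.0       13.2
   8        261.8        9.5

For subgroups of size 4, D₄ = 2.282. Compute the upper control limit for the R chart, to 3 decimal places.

R̄ = (4.3 + 8.7 + 10.8 + 7.5 + 2.8 + 10.1 + 13.2 + 9.5) / 8 = 66.9000 / 8 = 8.3625
UCL_R = D₄·R̄ = 2.282 × 8.3625 = 19.0832

19.083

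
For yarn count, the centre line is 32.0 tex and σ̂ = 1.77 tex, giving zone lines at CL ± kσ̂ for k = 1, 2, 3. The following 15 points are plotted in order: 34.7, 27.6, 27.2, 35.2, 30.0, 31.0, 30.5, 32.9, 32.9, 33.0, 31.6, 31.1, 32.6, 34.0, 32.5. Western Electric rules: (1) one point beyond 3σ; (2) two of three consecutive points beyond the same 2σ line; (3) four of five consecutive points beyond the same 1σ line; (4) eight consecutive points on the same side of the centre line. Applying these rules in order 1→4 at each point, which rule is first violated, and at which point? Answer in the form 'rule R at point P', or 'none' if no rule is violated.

rule 2 at point 3

Zone of each point (C = within 1σ̂, B = 1σ̂–2σ̂, A = 2σ̂–3σ̂, * = beyond 3σ̂; sign = side of CL): 1:+B, 2:-A, 3:-A, 4:+B, 5:-B, 6:-C, 7:-C, 8:+C, 9:+C, 10:+C, 11:-C, 12:-C, 13:+C, 14:+B, 15:+C
Rule 2 (two of three consecutive points beyond the same 2σ limit) is satisfied at point 3.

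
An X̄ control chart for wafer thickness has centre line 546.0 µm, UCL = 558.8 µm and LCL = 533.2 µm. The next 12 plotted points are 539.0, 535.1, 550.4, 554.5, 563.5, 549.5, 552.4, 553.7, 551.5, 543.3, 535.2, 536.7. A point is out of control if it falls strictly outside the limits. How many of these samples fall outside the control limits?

1

Compare each point to [533.2, 558.8]: sample 5 = 563.5 > UCL.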